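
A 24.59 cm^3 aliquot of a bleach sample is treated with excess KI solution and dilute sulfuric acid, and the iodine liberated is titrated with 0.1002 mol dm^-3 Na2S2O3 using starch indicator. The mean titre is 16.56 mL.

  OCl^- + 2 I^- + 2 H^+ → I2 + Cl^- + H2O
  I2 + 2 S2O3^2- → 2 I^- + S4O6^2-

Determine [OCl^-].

n(S2O3^2-) = 0.01656 × 0.1002 = 1.659 × 10^-3 mol
n(I2) = n(S2O3^2-)/2 = 8.297 × 10^-4 mol
n(OCl^-) in the aliquot = 8.297 × 10^-4 mol (1:1 ratio)
[OCl^-] = 8.297 × 10^-4 / 0.02459 = 0.03374 mol/L

0.03374 mol/L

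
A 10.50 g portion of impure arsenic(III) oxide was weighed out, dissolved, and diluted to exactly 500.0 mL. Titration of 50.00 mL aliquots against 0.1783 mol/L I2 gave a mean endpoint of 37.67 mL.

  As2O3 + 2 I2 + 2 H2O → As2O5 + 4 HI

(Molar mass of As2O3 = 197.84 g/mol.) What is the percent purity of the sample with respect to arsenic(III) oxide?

63.28 %

n(I2) per titration = 0.03767 × 0.1783 = 6.717 × 10^-3 mol
From the 1:2 ratio, n(As2O3) in each aliquot = 1/2 × 6.717 × 10^-3 = 3.358 × 10^-3 mol
n(As2O3) in the whole flask = 3.358 × 10^-3 × 500.0/50.00 = 0.03358 mol
mass of As2O3 = 0.03358 × 197.84 = 6.644 g
% As2O3 = 6.644 / 10.50 × 100 = 63.28 %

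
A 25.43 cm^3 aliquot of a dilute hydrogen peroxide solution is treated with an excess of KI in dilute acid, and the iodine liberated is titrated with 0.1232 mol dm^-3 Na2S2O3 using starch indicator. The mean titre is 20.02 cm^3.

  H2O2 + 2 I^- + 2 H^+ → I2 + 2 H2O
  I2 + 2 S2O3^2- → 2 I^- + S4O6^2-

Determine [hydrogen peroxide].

0.04850 mol/L

n(S2O3^2-) = 0.02002 × 0.1232 = 2.466 × 10^-3 mol
n(I2) = n(S2O3^2-)/2 = 1.233 × 10^-3 mol
n(H2O2) in the aliquot = 1.233 × 10^-3 mol (1:1 ratio)
[H2O2] = 1.233 × 10^-3 / 0.02543 = 0.04850 mol/L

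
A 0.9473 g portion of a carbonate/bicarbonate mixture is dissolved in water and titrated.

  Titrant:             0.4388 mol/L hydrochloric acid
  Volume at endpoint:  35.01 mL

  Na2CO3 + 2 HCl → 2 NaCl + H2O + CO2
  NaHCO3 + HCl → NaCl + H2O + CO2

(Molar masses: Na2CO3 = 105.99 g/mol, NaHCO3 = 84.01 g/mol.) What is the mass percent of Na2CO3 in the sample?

61.92 %

n(HCl) = 0.03501 × 0.4388 = 0.01536 mol
Let x = n(Na2CO3), y = n(NaHCO3).
Titrant: 2x + 1y = 0.01536;  mass: 105.99x + 84.01y = 0.9473
Solving, x = 5.534 × 10^-3 mol, y = 4.294 × 10^-3 mol
mass of Na2CO3 = 5.534 × 10^-3 × 105.99 = 0.5866 g
% Na2CO3 = 0.5866 / 0.9473 × 100 = 61.92 %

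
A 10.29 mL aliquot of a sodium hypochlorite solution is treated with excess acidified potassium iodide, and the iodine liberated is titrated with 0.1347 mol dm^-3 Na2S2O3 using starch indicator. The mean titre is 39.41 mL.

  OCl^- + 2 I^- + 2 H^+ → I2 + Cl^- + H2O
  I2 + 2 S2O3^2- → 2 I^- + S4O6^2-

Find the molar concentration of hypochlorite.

n(S2O3^2-) = 0.03941 × 0.1347 = 5.309 × 10^-3 mol
n(I2) = n(S2O3^2-)/2 = 2.654 × 10^-3 mol
n(OCl^-) in the aliquot = 2.654 × 10^-3 mol (1:1 ratio)
[OCl^-] = 2.654 × 10^-3 / 0.01029 = 0.2579 mol/L

0.2579 mol/L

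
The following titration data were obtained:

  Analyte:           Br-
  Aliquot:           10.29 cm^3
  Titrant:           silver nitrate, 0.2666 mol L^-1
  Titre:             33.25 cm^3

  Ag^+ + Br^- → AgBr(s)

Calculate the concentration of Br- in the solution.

n(AgNO3) = 0.03325 L × 0.2666 mol/L = 8.864 × 10^-3 mol
n(Br-) = 8.864 × 10^-3 mol (1:1 mole ratio)
[Br-] = 8.864 × 10^-3 mol / 0.01029 L = 0.8615 mol/L

0.8615 mol/L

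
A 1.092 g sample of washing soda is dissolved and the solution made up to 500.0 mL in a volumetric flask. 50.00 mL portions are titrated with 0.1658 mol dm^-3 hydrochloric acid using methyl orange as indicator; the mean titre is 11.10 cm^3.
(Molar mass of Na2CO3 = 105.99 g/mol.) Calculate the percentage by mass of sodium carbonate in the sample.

89.31 %

Na2CO3 + 2 HCl → 2 NaCl + H2O + CO2
n(HCl) per titration = 0.01110 × 0.1658 = 1.840 × 10^-3 mol
From the 1:2 ratio, n(Na2CO3) in each aliquot = 1/2 × 1.840 × 10^-3 = 9.202 × 10^-4 mol
n(Na2CO3) in the whole flask = 9.202 × 10^-4 × 500.0/50.00 = 9.202 × 10^-3 mol
mass of Na2CO3 = 9.202 × 10^-3 × 105.99 = 0.9753 g
% Na2CO3 = 0.9753 / 1.092 × 100 = 89.31 %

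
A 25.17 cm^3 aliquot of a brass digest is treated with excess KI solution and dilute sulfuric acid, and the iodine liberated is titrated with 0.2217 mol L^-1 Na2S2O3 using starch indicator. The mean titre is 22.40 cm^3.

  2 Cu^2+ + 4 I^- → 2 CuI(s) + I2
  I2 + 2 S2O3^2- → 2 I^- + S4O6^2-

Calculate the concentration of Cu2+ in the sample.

0.1973 mol/L

n(S2O3^2-) = 0.02240 × 0.2217 = 4.966 × 10^-3 mol
n(I2) = n(S2O3^2-)/2 = 2.483 × 10^-3 mol
From the 2:1 ratio, n(Cu2+) in the aliquot = 2/1 × 2.483 × 10^-3 = 4.966 × 10^-3 mol
[Cu2+] = 4.966 × 10^-3 / 0.02517 = 0.1973 mol/L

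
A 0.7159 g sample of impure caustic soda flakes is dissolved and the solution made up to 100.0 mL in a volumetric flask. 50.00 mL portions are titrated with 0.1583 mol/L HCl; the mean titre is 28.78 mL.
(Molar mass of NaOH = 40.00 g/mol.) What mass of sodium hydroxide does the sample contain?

0.3645 g

NaOH + HCl → NaCl + H2O
n(HCl) per titration = 0.02878 × 0.1583 = 4.556 × 10^-3 mol
n(NaOH) in each aliquot = 4.556 × 10^-3 mol (1:1 ratio)
n(NaOH) in the whole flask = 4.556 × 10^-3 × 100.0/50.00 = 9.112 × 10^-3 mol
mass of NaOH = 9.112 × 10^-3 × 40.00 = 0.3645 g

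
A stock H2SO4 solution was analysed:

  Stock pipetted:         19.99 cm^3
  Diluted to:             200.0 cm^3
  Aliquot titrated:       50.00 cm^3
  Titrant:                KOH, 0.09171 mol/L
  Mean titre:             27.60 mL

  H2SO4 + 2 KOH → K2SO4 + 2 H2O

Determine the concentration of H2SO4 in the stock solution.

0.2532 mol/L

n(KOH) = 0.02760 × 0.09171 = 2.531 × 10^-3 mol
From the 1:2 ratio, n(H2SO4) in the aliquot = 1/2 × 2.531 × 10^-3 = 1.266 × 10^-3 mol
[H2SO4]_dilute = 1.266 × 10^-3 / 0.05000 = 0.02531 mol/L
Dilution factor = 200.0 / 19.99 = 10.01
[H2SO4]_stock = 0.02531 × 10.01 = 0.2532 mol/L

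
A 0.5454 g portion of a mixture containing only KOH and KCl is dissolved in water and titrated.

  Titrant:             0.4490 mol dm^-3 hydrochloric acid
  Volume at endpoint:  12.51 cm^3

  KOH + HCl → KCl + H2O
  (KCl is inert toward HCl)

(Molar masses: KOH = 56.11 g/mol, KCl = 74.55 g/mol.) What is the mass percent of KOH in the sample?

57.79 %

n(HCl) = 0.01251 × 0.4490 = 5.617 × 10^-3 mol
Let x = n(KOH), y = n(KCl).
Titrant: 1x = 5.617 × 10^-3;  mass: 56.11x + 74.55y = 0.5454
Solving, x = 5.617 × 10^-3 mol, y = 3.088 × 10^-3 mol
mass of KOH = 5.617 × 10^-3 × 56.11 = 0.3152 g
% KOH = 0.3152 / 0.5454 × 100 = 57.79 %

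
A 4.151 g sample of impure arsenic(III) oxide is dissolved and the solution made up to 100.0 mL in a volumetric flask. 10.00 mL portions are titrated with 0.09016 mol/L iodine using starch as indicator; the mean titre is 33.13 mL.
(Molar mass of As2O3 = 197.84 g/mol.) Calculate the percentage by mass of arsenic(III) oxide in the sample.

71.18 %

As2O3 + 2 I2 + 2 H2O → As2O5 + 4 HI
n(I2) per titration = 0.03313 × 0.09016 = 2.987 × 10^-3 mol
From the 1:2 ratio, n(As2O3) in each aliquot = 1/2 × 2.987 × 10^-3 = 1.494 × 10^-3 mol
n(As2O3) in the whole flask = 1.494 × 10^-3 × 100.0/10.00 = 0.01494 mol
mass of As2O3 = 0.01494 × 197.84 = 2.955 g
% As2O3 = 2.955 / 4.151 × 100 = 71.18 %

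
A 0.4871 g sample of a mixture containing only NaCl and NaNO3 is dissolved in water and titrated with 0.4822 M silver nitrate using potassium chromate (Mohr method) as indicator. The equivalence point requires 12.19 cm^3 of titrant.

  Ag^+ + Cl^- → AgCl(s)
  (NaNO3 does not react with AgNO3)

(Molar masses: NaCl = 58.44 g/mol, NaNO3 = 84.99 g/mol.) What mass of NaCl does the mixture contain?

n(AgNO3) = 0.01219 × 0.4822 = 5.878 × 10^-3 mol
Let x = n(NaCl), y = n(NaNO3).
Titrant: 1x = 5.878 × 10^-3;  mass: 58.44x + 84.99y = 0.4871
Solving, x = 5.878 × 10^-3 mol, y = 1.689 × 10^-3 mol
mass of NaCl = 5.878 × 10^-3 × 58.44 = 0.3435 g

0.3435 g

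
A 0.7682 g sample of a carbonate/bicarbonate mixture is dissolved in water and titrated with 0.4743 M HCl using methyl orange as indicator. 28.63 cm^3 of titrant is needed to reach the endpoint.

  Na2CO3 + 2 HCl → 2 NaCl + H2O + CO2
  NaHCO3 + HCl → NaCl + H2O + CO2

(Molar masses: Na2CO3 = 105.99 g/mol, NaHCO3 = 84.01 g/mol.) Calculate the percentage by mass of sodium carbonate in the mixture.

82.87 %

n(HCl) = 0.02863 × 0.4743 = 0.01358 mol
Let x = n(Na2CO3), y = n(NaHCO3).
Titrant: 2x + 1y = 0.01358;  mass: 105.99x + 84.01y = 0.7682
Solving, x = 6.007 × 10^-3 mol, y = 1.566 × 10^-3 mol
mass of Na2CO3 = 6.007 × 10^-3 × 105.99 = 0.6366 g
% Na2CO3 = 0.6366 / 0.7682 × 100 = 82.87 %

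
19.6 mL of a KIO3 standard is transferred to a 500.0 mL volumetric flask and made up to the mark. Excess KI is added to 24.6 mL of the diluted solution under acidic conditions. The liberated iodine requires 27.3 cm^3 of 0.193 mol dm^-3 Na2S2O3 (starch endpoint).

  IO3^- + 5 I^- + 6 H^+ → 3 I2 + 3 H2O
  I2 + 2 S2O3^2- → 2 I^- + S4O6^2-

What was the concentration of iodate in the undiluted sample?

n(S2O3^2-) = 0.0273 × 0.193 = 5.27 × 10^-3 mol
n(I2) = n(S2O3^2-)/2 = 2.63 × 10^-3 mol
From the 1:3 ratio, n(IO3^-) in the aliquot = 1/3 × 2.63 × 10^-3 = 8.78 × 10^-4 mol
[IO3^-]_dilute = 8.78 × 10^-4 / 0.0246 = 0.0357 mol/L
[IO3^-]_original = 0.0357 × 500.0/19.6 = 0.911 mol/L

0.911 mol/L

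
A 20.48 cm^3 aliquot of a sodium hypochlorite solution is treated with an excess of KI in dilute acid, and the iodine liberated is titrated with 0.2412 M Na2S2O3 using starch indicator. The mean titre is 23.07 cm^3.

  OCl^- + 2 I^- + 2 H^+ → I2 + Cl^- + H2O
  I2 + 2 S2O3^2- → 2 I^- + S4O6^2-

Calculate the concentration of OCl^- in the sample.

n(S2O3^2-) = 0.02307 × 0.2412 = 5.564 × 10^-3 mol
n(I2) = n(S2O3^2-)/2 = 2.782 × 10^-3 mol
n(OCl^-) in the aliquot = 2.782 × 10^-3 mol (1:1 ratio)
[OCl^-] = 2.782 × 10^-3 / 0.02048 = 0.1359 mol/L

0.1359 M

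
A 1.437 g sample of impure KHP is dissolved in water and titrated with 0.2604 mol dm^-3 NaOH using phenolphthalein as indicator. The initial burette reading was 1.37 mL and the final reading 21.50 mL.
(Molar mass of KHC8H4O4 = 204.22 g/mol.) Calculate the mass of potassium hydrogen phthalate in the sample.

1.070 g

KHC8H4O4 + NaOH → KNaC8H4O4 + H2O
n(NaOH) = 0.02013 L × 0.2604 mol/L = 5.242 × 10^-3 mol
n(KHC8H4O4) = 5.242 × 10^-3 mol (1:1 ratio)
mass of KHC8H4O4 = 5.242 × 10^-3 × 204.22 g/mol = 1.070 g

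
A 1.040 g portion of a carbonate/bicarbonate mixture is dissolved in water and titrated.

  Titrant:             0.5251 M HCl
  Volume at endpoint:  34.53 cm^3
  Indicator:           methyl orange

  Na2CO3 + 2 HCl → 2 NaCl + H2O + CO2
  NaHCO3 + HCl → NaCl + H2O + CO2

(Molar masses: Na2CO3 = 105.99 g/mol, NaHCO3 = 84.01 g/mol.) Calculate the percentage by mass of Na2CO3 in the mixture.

n(HCl) = 0.03453 × 0.5251 = 0.01813 mol
Let x = n(Na2CO3), y = n(NaHCO3).
Titrant: 2x + 1y = 0.01813;  mass: 105.99x + 84.01y = 1.040
Solving, x = 7.790 × 10^-3 mol, y = 2.551 × 10^-3 mol
mass of Na2CO3 = 7.790 × 10^-3 × 105.99 = 0.8257 g
% Na2CO3 = 0.8257 / 1.040 × 100 = 79.40 %

79.40 %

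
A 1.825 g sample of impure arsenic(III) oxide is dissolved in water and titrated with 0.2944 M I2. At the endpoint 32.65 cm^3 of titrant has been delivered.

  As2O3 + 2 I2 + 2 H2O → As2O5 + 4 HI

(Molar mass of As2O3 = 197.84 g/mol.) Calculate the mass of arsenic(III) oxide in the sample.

0.9508 g

n(I2) = 0.03265 L × 0.2944 mol/L = 9.612 × 10^-3 mol
From the 1:2 ratio, n(As2O3) = 1/2 × 9.612 × 10^-3 = 4.806 × 10^-3 mol
mass of As2O3 = 4.806 × 10^-3 × 197.84 g/mol = 0.9508 g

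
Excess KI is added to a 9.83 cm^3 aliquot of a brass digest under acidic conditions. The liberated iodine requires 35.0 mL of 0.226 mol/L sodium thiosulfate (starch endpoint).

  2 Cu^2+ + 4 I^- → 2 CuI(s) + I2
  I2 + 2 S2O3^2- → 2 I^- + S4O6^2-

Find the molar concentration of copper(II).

n(S2O3^2-) = 0.0350 × 0.226 = 7.91 × 10^-3 mol
n(I2) = n(S2O3^2-)/2 = 3.96 × 10^-3 mol
From the 2:1 ratio, n(Cu2+) in the aliquot = 2/1 × 3.96 × 10^-3 = 7.91 × 10^-3 mol
[Cu2+] = 7.91 × 10^-3 / 0.00983 = 0.805 mol/L

0.805 mol/L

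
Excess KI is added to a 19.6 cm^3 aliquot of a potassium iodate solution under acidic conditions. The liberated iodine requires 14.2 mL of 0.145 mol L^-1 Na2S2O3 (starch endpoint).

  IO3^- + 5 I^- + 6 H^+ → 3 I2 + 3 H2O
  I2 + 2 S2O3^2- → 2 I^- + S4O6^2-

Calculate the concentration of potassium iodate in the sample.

0.0175 mol/L

n(S2O3^2-) = 0.0142 × 0.145 = 2.06 × 10^-3 mol
n(I2) = n(S2O3^2-)/2 = 1.03 × 10^-3 mol
From the 1:3 ratio, n(IO3^-) in the aliquot = 1/3 × 1.03 × 10^-3 = 3.43 × 10^-4 mol
[IO3^-] = 3.43 × 10^-4 / 0.0196 = 0.0175 mol/L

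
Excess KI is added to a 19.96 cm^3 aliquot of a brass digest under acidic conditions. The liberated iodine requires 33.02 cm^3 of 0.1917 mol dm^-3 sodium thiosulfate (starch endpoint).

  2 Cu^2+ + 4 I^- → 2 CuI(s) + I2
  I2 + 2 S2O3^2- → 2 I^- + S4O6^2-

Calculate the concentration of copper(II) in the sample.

n(S2O3^2-) = 0.03302 × 0.1917 = 6.330 × 10^-3 mol
n(I2) = n(S2O3^2-)/2 = 3.165 × 10^-3 mol
From the 2:1 ratio, n(Cu2+) in the aliquot = 2/1 × 3.165 × 10^-3 = 6.330 × 10^-3 mol
[Cu2+] = 6.330 × 10^-3 / 0.01996 = 0.3171 mol/L

0.3171 mol/L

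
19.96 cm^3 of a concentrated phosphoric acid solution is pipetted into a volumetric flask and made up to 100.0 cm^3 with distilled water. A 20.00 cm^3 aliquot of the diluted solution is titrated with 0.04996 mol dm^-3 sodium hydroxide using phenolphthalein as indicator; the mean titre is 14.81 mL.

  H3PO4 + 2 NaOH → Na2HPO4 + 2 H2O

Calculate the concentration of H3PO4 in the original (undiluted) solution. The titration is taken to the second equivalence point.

0.09267 mol/L

n(NaOH) = 0.01481 × 0.04996 = 7.399 × 10^-4 mol
From the 1:2 ratio, n(H3PO4) in the aliquot = 1/2 × 7.399 × 10^-4 = 3.700 × 10^-4 mol
[H3PO4]_dilute = 3.700 × 10^-4 / 0.02000 = 0.01850 mol/L
Dilution factor = 100.0 / 19.96 = 5.010
[H3PO4]_stock = 0.01850 × 5.010 = 0.09267 mol/L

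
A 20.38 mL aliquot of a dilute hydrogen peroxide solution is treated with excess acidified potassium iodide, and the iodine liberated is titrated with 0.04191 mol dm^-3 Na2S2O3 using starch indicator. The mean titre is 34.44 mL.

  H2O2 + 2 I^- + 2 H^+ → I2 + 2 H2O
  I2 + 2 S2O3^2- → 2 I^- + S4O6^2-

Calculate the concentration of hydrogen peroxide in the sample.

0.03541 mol/L

n(S2O3^2-) = 0.03444 × 0.04191 = 1.443 × 10^-3 mol
n(I2) = n(S2O3^2-)/2 = 7.217 × 10^-4 mol
n(H2O2) in the aliquot = 7.217 × 10^-4 mol (1:1 ratio)
[H2O2] = 7.217 × 10^-4 / 0.02038 = 0.03541 mol/L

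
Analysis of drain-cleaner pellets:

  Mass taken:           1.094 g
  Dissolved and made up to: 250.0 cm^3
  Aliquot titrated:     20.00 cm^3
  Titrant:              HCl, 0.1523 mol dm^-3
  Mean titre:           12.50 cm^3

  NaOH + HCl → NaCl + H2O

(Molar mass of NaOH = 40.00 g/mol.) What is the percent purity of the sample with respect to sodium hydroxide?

87.01 %

n(HCl) per titration = 0.01250 × 0.1523 = 1.904 × 10^-3 mol
n(NaOH) in each aliquot = 1.904 × 10^-3 mol (1:1 ratio)
n(NaOH) in the whole flask = 1.904 × 10^-3 × 250.0/20.00 = 0.02380 mol
mass of NaOH = 0.02380 × 40.00 = 0.9519 g
% NaOH = 0.9519 / 1.094 × 100 = 87.01 %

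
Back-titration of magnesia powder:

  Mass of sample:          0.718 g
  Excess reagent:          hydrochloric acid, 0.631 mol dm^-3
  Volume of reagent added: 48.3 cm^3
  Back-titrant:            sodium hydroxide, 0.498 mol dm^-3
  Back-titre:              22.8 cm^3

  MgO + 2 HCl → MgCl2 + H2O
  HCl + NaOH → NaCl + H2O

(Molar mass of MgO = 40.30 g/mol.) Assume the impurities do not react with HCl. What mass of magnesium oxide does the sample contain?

n(HCl) added = 0.0483 × 0.631 = 0.0305 mol
n(NaOH) used in back-titration = 0.0228 × 0.498 = 0.0114 mol
n(HCl) left over = 0.0114 mol (1:1 ratio)
n(HCl) consumed by analyte = 0.0305 − 0.0114 = 0.0191 mol
From the 1:2 ratio, n(MgO) = 1/2 × 0.0191 = 9.56 × 10^-3 mol
mass of MgO = 9.56 × 10^-3 × 40.30 = 0.385 g

0.385 g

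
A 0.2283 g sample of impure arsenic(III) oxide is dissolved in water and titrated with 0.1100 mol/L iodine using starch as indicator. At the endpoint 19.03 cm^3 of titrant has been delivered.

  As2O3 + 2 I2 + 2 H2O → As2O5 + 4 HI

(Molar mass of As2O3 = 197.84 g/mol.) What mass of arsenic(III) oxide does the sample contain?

n(I2) = 0.01903 L × 0.1100 mol/L = 2.093 × 10^-3 mol
From the 1:2 ratio, n(As2O3) = 1/2 × 2.093 × 10^-3 = 1.047 × 10^-3 mol
mass of As2O3 = 1.047 × 10^-3 × 197.84 g/mol = 0.2071 g

0.2071 g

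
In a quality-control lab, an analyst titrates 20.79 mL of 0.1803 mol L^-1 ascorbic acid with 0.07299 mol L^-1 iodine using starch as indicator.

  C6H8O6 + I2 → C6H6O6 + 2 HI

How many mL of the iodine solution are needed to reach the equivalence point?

n(C6H8O6) = 0.02079 L × 0.1803 mol/L = 3.748 × 10^-3 mol
n(I2) = 3.748 × 10^-3 mol (1:1 stoichiometry)
V(I2) = 3.748 × 10^-3 mol / 0.07299 mol/L = 0.05136 L = 51.36 mL

51.36 mL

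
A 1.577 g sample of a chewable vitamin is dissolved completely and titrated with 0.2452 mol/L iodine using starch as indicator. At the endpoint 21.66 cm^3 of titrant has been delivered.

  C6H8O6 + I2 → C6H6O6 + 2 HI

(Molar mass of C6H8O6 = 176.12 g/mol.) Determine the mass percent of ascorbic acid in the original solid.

59.31 %

n(I2) = 0.02166 L × 0.2452 mol/L = 5.311 × 10^-3 mol
n(C6H8O6) = 5.311 × 10^-3 mol (1:1 ratio)
mass of C6H8O6 = 5.311 × 10^-3 × 176.12 g/mol = 0.9354 g
% C6H8O6 = 0.9354 / 1.577 × 100 = 59.31 %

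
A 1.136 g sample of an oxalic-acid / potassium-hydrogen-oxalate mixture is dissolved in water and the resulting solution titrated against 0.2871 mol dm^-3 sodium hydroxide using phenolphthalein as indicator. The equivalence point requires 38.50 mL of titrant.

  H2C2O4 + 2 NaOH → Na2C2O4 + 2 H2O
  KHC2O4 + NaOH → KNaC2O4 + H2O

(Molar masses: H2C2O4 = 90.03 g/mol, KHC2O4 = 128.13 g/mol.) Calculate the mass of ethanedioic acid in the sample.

n(NaOH) = 0.03850 × 0.2871 = 0.01105 mol
Let x = n(H2C2O4), y = n(KHC2O4).
Titrant: 2x + 1y = 0.01105;  mass: 90.03x + 128.13y = 1.136
Solving, x = 1.686 × 10^-3 mol, y = 7.681 × 10^-3 mol
mass of H2C2O4 = 1.686 × 10^-3 × 90.03 = 0.1518 g

0.1518 g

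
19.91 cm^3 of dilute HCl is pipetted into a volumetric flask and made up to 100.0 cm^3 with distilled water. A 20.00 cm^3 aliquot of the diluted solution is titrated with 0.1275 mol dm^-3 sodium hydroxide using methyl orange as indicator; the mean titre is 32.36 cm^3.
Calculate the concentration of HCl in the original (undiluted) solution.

HCl + NaOH → NaCl + H2O
n(NaOH) = 0.03236 × 0.1275 = 4.126 × 10^-3 mol
n(HCl) in the aliquot = 4.126 × 10^-3 mol (1:1 ratio)
[HCl]_dilute = 4.126 × 10^-3 / 0.02000 = 0.2063 mol/L
Dilution factor = 100.0 / 19.91 = 5.023
[HCl]_stock = 0.2063 × 5.023 = 1.036 mol/L

1.036 mol/L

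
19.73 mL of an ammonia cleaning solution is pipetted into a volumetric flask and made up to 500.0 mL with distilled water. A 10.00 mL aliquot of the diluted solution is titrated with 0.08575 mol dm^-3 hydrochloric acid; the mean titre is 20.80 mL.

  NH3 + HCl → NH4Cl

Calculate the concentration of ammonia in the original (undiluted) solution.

4.520 mol/L

n(HCl) = 0.02080 × 0.08575 = 1.784 × 10^-3 mol
n(NH3) in the aliquot = 1.784 × 10^-3 mol (1:1 ratio)
[NH3]_dilute = 1.784 × 10^-3 / 0.01000 = 0.1784 mol/L
Dilution factor = 500.0 / 19.73 = 25.34
[NH3]_stock = 0.1784 × 25.34 = 4.520 mol/L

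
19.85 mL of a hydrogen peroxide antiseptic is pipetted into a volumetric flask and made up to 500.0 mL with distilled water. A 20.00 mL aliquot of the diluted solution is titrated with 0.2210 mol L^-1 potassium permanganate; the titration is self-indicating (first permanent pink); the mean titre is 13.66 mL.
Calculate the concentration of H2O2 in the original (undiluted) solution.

9.505 mol/L

2 MnO4^- + 5 H2O2 + 6 H^+ → 2 Mn^2+ + 5 O2 + 8 H2O
n(KMnO4) = 0.01366 × 0.2210 = 3.019 × 10^-3 mol
From the 5:2 ratio, n(H2O2) in the aliquot = 5/2 × 3.019 × 10^-3 = 7.547 × 10^-3 mol
[H2O2]_dilute = 7.547 × 10^-3 / 0.02000 = 0.3774 mol/L
Dilution factor = 500.0 / 19.85 = 25.19
[H2O2]_stock = 0.3774 × 25.19 = 9.505 mol/L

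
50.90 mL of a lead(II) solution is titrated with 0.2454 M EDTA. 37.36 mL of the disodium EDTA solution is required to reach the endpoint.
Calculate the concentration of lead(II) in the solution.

0.1801 M

Pb^2+ + EDTA^4- → [Pb(EDTA)]^2-
n(EDTA) = 0.03736 L × 0.2454 mol/L = 9.168 × 10^-3 mol
n(Pb2+) = 9.168 × 10^-3 mol (1:1 mole ratio)
[Pb2+] = 9.168 × 10^-3 mol / 0.05090 L = 0.1801 mol/L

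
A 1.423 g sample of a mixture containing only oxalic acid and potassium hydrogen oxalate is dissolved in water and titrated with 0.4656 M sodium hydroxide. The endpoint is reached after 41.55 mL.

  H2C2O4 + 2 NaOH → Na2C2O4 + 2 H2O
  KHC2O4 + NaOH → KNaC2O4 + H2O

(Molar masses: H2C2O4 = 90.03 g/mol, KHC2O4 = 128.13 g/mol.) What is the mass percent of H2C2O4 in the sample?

n(NaOH) = 0.04155 × 0.4656 = 0.01935 mol
Let x = n(H2C2O4), y = n(KHC2O4).
Titrant: 2x + 1y = 0.01935;  mass: 90.03x + 128.13y = 1.423
Solving, x = 6.351 × 10^-3 mol, y = 6.643 × 10^-3 mol
mass of H2C2O4 = 6.351 × 10^-3 × 90.03 = 0.5718 g
% H2C2O4 = 0.5718 / 1.423 × 100 = 40.18 %

40.18 %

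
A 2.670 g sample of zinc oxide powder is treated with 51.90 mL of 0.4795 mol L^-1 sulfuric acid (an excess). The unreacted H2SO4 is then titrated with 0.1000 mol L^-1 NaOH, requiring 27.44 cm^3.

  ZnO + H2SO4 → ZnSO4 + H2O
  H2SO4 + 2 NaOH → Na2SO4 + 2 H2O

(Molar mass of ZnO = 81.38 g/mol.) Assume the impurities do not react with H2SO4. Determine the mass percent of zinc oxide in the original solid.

71.67 %

n(H2SO4) added = 0.05190 × 0.4795 = 0.02489 mol
n(NaOH) used in back-titration = 0.02744 × 0.1000 = 2.744 × 10^-3 mol
From the 1:2 ratio, n(H2SO4) left over = 1/2 × 2.744 × 10^-3 = 1.372 × 10^-3 mol
n(H2SO4) consumed by analyte = 0.02489 − 1.372 × 10^-3 = 0.02351 mol
n(ZnO) = 0.02351 mol (1:1 ratio)
mass of ZnO = 0.02351 × 81.38 = 1.914 g
% ZnO = 1.914 / 2.670 × 100 = 71.67 %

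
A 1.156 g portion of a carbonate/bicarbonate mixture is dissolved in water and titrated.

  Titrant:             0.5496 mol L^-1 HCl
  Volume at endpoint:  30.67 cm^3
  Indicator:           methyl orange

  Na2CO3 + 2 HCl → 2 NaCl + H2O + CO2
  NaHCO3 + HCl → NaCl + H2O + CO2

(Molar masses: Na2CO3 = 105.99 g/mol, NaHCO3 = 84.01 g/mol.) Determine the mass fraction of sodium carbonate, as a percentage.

38.44 %

n(HCl) = 0.03067 × 0.5496 = 0.01686 mol
Let x = n(Na2CO3), y = n(NaHCO3).
Titrant: 2x + 1y = 0.01686;  mass: 105.99x + 84.01y = 1.156
Solving, x = 4.193 × 10^-3 mol, y = 8.470 × 10^-3 mol
mass of Na2CO3 = 4.193 × 10^-3 × 105.99 = 0.4444 g
% Na2CO3 = 0.4444 / 1.156 × 100 = 38.44 %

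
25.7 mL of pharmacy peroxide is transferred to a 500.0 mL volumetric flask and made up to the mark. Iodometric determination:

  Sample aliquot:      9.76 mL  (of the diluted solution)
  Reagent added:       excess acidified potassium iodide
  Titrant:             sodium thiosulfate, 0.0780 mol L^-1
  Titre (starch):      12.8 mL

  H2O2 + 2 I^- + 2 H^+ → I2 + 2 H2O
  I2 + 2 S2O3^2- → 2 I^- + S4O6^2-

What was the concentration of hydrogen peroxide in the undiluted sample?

n(S2O3^2-) = 0.0128 × 0.0780 = 9.98 × 10^-4 mol
n(I2) = n(S2O3^2-)/2 = 4.99 × 10^-4 mol
n(H2O2) in the aliquot = 4.99 × 10^-4 mol (1:1 ratio)
[H2O2]_dilute = 4.99 × 10^-4 / 0.00976 = 0.0511 mol/L
[H2O2]_original = 0.0511 × 500.0/25.7 = 0.995 mol/L

0.995 mol/L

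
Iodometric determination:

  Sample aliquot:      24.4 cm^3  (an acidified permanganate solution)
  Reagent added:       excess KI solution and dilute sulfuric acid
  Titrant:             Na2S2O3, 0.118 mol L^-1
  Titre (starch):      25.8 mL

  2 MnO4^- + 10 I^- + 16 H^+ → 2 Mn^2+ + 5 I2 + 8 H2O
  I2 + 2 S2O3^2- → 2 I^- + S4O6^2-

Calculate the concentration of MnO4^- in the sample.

n(S2O3^2-) = 0.0258 × 0.118 = 3.04 × 10^-3 mol
n(I2) = n(S2O3^2-)/2 = 1.52 × 10^-3 mol
From the 2:5 ratio, n(MnO4^-) in the aliquot = 2/5 × 1.52 × 10^-3 = 6.09 × 10^-4 mol
[MnO4^-] = 6.09 × 10^-4 / 0.0244 = 0.0250 mol/L

0.0250 mol/L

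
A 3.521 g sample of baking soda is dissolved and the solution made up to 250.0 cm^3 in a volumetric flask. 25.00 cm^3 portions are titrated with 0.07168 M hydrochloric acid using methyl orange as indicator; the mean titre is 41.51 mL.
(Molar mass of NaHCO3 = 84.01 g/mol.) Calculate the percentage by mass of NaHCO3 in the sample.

70.99 %

NaHCO3 + HCl → NaCl + H2O + CO2
n(HCl) per titration = 0.04151 × 0.07168 = 2.975 × 10^-3 mol
n(NaHCO3) in each aliquot = 2.975 × 10^-3 mol (1:1 ratio)
n(NaHCO3) in the whole flask = 2.975 × 10^-3 × 250.0/25.00 = 0.02975 mol
mass of NaHCO3 = 0.02975 × 84.01 = 2.500 g
% NaHCO3 = 2.500 / 3.521 × 100 = 70.99 %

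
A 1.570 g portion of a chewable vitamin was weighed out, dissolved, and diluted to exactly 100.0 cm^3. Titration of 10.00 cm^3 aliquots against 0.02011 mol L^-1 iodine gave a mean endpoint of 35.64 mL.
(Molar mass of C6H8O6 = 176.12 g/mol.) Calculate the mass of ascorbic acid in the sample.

C6H8O6 + I2 → C6H6O6 + 2 HI
n(I2) per titration = 0.03564 × 0.02011 = 7.167 × 10^-4 mol
n(C6H8O6) in each aliquot = 7.167 × 10^-4 mol (1:1 ratio)
n(C6H8O6) in the whole flask = 7.167 × 10^-4 × 100.0/10.00 = 7.167 × 10^-3 mol
mass of C6H8O6 = 7.167 × 10^-3 × 176.12 = 1.262 g

1.262 g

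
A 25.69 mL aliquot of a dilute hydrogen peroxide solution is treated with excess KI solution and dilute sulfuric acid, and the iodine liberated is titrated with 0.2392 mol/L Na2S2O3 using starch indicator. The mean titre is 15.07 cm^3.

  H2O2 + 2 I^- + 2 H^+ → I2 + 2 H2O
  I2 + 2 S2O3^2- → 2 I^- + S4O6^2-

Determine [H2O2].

0.07016 mol/L

n(S2O3^2-) = 0.01507 × 0.2392 = 3.605 × 10^-3 mol
n(I2) = n(S2O3^2-)/2 = 1.802 × 10^-3 mol
n(H2O2) in the aliquot = 1.802 × 10^-3 mol (1:1 ratio)
[H2O2] = 1.802 × 10^-3 / 0.02569 = 0.07016 mol/L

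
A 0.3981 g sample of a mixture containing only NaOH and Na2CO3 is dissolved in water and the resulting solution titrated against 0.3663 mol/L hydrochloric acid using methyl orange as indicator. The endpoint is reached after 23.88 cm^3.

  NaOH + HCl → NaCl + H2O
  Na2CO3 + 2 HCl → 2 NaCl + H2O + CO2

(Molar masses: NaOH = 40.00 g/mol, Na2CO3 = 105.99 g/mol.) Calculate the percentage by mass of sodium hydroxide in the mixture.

50.61 %

n(HCl) = 0.02388 × 0.3663 = 8.747 × 10^-3 mol
Let x = n(NaOH), y = n(Na2CO3).
Titrant: 1x + 2y = 8.747 × 10^-3;  mass: 40.00x + 105.99y = 0.3981
Solving, x = 5.037 × 10^-3 mol, y = 1.855 × 10^-3 mol
mass of NaOH = 5.037 × 10^-3 × 40.00 = 0.2015 g
% NaOH = 0.2015 / 0.3981 × 100 = 50.61 %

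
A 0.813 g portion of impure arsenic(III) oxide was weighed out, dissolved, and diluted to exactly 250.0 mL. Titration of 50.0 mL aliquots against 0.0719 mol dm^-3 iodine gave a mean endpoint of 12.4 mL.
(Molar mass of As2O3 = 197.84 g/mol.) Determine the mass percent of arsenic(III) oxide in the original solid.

As2O3 + 2 I2 + 2 H2O → As2O5 + 4 HI
n(I2) per titration = 0.0124 × 0.0719 = 8.92 × 10^-4 mol
From the 1:2 ratio, n(As2O3) in each aliquot = 1/2 × 8.92 × 10^-4 = 4.46 × 10^-4 mol
n(As2O3) in the whole flask = 4.46 × 10^-4 × 250.0/50.0 = 2.23 × 10^-3 mol
mass of As2O3 = 2.23 × 10^-3 × 197.84 = 0.441 g
% As2O3 = 0.441 / 0.813 × 100 = 54.2 %

54.2 %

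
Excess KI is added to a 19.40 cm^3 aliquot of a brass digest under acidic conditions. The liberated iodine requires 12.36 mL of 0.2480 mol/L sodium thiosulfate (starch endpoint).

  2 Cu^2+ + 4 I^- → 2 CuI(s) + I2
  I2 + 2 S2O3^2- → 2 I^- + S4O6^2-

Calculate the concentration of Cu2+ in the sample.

0.1580 mol/L

n(S2O3^2-) = 0.01236 × 0.2480 = 3.065 × 10^-3 mol
n(I2) = n(S2O3^2-)/2 = 1.533 × 10^-3 mol
From the 2:1 ratio, n(Cu2+) in the aliquot = 2/1 × 1.533 × 10^-3 = 3.065 × 10^-3 mol
[Cu2+] = 3.065 × 10^-3 / 0.01940 = 0.1580 mol/L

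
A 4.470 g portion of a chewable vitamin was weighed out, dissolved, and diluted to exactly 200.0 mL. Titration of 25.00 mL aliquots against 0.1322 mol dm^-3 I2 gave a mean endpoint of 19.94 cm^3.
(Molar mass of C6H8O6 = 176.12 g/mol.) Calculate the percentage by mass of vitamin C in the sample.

C6H8O6 + I2 → C6H6O6 + 2 HI
n(I2) per titration = 0.01994 × 0.1322 = 2.636 × 10^-3 mol
n(C6H8O6) in each aliquot = 2.636 × 10^-3 mol (1:1 ratio)
n(C6H8O6) in the whole flask = 2.636 × 10^-3 × 200.0/25.00 = 0.02109 mol
mass of C6H8O6 = 0.02109 × 176.12 = 3.714 g
% C6H8O6 = 3.714 / 4.470 × 100 = 83.09 %

83.09 %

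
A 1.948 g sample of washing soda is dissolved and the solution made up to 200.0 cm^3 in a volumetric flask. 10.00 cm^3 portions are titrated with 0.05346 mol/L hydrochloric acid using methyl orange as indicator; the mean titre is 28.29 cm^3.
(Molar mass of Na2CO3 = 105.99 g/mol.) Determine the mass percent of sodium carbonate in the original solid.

82.29 %

Na2CO3 + 2 HCl → 2 NaCl + H2O + CO2
n(HCl) per titration = 0.02829 × 0.05346 = 1.512 × 10^-3 mol
From the 1:2 ratio, n(Na2CO3) in each aliquot = 1/2 × 1.512 × 10^-3 = 7.562 × 10^-4 mol
n(Na2CO3) in the whole flask = 7.562 × 10^-4 × 200.0/10.00 = 0.01512 mol
mass of Na2CO3 = 0.01512 × 105.99 = 1.603 g
% Na2CO3 = 1.603 / 1.948 × 100 = 82.29 %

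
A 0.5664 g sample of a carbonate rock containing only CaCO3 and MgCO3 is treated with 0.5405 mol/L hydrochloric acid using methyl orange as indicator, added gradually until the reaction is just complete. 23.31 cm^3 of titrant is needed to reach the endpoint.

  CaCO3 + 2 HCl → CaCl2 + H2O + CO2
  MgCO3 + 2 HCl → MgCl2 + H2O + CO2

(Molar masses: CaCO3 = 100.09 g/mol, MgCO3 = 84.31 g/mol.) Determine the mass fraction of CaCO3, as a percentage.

n(HCl) = 0.02331 × 0.5405 = 0.01260 mol
Let x = n(CaCO3), y = n(MgCO3).
Titrant: 2x + 2y = 0.01260;  mass: 100.09x + 84.31y = 0.5664
Solving, x = 2.236 × 10^-3 mol, y = 4.063 × 10^-3 mol
mass of CaCO3 = 2.236 × 10^-3 × 100.09 = 0.2238 g
% CaCO3 = 0.2238 / 0.5664 × 100 = 39.52 %

39.52 %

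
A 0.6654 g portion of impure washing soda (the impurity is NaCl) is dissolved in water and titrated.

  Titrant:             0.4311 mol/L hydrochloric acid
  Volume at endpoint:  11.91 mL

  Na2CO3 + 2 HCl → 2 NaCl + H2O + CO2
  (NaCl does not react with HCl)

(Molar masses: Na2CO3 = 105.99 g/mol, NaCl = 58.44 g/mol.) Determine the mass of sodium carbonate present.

n(HCl) = 0.01191 × 0.4311 = 5.134 × 10^-3 mol
Let x = n(Na2CO3), y = n(NaCl).
Titrant: 2x = 5.134 × 10^-3;  mass: 105.99x + 58.44y = 0.6654
Solving, x = 2.567 × 10^-3 mol, y = 6.730 × 10^-3 mol
mass of Na2CO3 = 2.567 × 10^-3 × 105.99 = 0.2721 g

0.2721 g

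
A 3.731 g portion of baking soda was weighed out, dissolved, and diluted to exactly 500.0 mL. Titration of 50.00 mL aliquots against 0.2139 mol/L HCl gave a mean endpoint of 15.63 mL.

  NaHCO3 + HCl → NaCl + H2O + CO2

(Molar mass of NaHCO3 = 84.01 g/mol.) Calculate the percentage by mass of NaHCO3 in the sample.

75.28 %

n(HCl) per titration = 0.01563 × 0.2139 = 3.343 × 10^-3 mol
n(NaHCO3) in each aliquot = 3.343 × 10^-3 mol (1:1 ratio)
n(NaHCO3) in the whole flask = 3.343 × 10^-3 × 500.0/50.00 = 0.03343 mol
mass of NaHCO3 = 0.03343 × 84.01 = 2.809 g
% NaHCO3 = 2.809 / 3.731 × 100 = 75.28 %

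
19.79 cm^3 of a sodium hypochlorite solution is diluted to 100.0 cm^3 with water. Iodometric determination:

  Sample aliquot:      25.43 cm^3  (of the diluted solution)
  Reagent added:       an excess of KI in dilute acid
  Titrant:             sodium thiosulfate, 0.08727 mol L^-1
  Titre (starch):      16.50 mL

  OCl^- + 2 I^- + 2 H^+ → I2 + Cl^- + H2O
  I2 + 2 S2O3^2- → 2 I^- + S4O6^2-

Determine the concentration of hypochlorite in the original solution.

n(S2O3^2-) = 0.01650 × 0.08727 = 1.440 × 10^-3 mol
n(I2) = n(S2O3^2-)/2 = 7.200 × 10^-4 mol
n(OCl^-) in the aliquot = 7.200 × 10^-4 mol (1:1 ratio)
[OCl^-]_dilute = 7.200 × 10^-4 / 0.02543 = 0.02831 mol/L
[OCl^-]_original = 0.02831 × 100.0/19.79 = 0.1431 mol/L

0.1431 mol/L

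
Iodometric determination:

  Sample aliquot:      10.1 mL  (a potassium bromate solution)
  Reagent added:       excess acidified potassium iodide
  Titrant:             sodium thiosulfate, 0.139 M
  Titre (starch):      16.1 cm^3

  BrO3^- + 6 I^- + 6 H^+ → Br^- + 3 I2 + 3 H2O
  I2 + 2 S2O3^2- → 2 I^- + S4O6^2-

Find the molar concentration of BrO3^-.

0.0369 M

n(S2O3^2-) = 0.0161 × 0.139 = 2.24 × 10^-3 mol
n(I2) = n(S2O3^2-)/2 = 1.12 × 10^-3 mol
From the 1:3 ratio, n(BrO3^-) in the aliquot = 1/3 × 1.12 × 10^-3 = 3.73 × 10^-4 mol
[BrO3^-] = 3.73 × 10^-4 / 0.0101 = 0.0369 mol/L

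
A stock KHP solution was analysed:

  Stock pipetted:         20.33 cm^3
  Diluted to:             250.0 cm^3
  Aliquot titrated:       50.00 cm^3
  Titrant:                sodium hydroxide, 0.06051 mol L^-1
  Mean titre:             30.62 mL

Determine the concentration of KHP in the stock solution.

0.4557 mol/L

KHC8H4O4 + NaOH → KNaC8H4O4 + H2O
n(NaOH) = 0.03062 × 0.06051 = 1.853 × 10^-3 mol
n(KHC8H4O4) in the aliquot = 1.853 × 10^-3 mol (1:1 ratio)
[KHC8H4O4]_dilute = 1.853 × 10^-3 / 0.05000 = 0.03706 mol/L
Dilution factor = 250.0 / 20.33 = 12.30
[KHC8H4O4]_stock = 0.03706 × 12.30 = 0.4557 mol/L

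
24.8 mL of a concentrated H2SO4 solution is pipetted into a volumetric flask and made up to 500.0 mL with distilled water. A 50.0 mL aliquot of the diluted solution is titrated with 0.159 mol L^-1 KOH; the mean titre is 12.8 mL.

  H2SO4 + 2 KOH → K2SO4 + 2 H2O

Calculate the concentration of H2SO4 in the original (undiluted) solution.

0.410 mol/L

n(KOH) = 0.0128 × 0.159 = 2.04 × 10^-3 mol
From the 1:2 ratio, n(H2SO4) in the aliquot = 1/2 × 2.04 × 10^-3 = 1.02 × 10^-3 mol
[H2SO4]_dilute = 1.02 × 10^-3 / 0.0500 = 0.0204 mol/L
Dilution factor = 500.0 / 24.8 = 20.16
[H2SO4]_stock = 0.0204 × 20.16 = 0.410 mol/L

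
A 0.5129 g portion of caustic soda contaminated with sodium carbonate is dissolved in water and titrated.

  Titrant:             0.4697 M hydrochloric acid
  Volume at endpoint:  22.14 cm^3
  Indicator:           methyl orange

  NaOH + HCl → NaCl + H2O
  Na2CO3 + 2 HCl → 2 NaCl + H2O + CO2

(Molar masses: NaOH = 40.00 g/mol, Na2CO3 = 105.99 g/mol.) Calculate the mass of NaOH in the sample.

n(HCl) = 0.02214 × 0.4697 = 0.01040 mol
Let x = n(NaOH), y = n(Na2CO3).
Titrant: 1x + 2y = 0.01040;  mass: 40.00x + 105.99y = 0.5129
Solving, x = 2.940 × 10^-3 mol, y = 3.730 × 10^-3 mol
mass of NaOH = 2.940 × 10^-3 × 40.00 = 0.1176 g

0.1176 g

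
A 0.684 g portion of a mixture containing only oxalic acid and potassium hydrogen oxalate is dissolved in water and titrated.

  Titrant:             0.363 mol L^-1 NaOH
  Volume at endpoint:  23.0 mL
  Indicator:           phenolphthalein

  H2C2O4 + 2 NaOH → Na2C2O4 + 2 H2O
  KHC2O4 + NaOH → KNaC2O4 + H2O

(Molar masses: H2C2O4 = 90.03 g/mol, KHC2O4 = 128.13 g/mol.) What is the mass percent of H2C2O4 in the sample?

n(NaOH) = 0.0230 × 0.363 = 8.35 × 10^-3 mol
Let x = n(H2C2O4), y = n(KHC2O4).
Titrant: 2x + 1y = 8.35 × 10^-3;  mass: 90.03x + 128.13y = 0.684
Solving, x = 2.32 × 10^-3 mol, y = 3.71 × 10^-3 mol
mass of H2C2O4 = 2.32 × 10^-3 × 90.03 = 0.209 g
% H2C2O4 = 0.209 / 0.684 × 100 = 30.5 %

30.5 %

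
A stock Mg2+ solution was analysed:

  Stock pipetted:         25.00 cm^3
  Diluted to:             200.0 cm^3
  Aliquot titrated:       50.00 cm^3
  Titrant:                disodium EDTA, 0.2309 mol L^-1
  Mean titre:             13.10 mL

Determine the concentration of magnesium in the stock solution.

0.4840 mol/L

Mg^2+ + EDTA^4- → [Mg(EDTA)]^2-
n(EDTA) = 0.01310 × 0.2309 = 3.025 × 10^-3 mol
n(Mg2+) in the aliquot = 3.025 × 10^-3 mol (1:1 ratio)
[Mg2+]_dilute = 3.025 × 10^-3 / 0.05000 = 0.06050 mol/L
Dilution factor = 200.0 / 25.00 = 8.000
[Mg2+]_stock = 0.06050 × 8.000 = 0.4840 mol/L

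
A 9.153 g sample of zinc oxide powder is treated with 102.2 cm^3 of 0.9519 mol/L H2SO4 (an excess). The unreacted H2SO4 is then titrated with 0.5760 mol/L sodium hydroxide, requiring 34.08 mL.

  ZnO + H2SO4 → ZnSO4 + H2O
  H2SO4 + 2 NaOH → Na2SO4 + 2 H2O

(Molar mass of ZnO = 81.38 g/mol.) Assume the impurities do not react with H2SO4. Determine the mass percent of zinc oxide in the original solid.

n(H2SO4) added = 0.1022 × 0.9519 = 0.09728 mol
n(NaOH) used in back-titration = 0.03408 × 0.5760 = 0.01963 mol
From the 1:2 ratio, n(H2SO4) left over = 1/2 × 0.01963 = 9.815 × 10^-3 mol
n(H2SO4) consumed by analyte = 0.09728 − 9.815 × 10^-3 = 0.08747 mol
n(ZnO) = 0.08747 mol (1:1 ratio)
mass of ZnO = 0.08747 × 81.38 = 7.118 g
% ZnO = 7.118 / 9.153 × 100 = 77.77 %

77.77 %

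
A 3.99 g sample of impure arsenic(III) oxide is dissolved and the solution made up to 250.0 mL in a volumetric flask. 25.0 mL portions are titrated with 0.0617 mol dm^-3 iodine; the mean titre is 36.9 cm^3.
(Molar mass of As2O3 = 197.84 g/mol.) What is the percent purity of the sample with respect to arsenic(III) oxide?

56.4 %

As2O3 + 2 I2 + 2 H2O → As2O5 + 4 HI
n(I2) per titration = 0.0369 × 0.0617 = 2.28 × 10^-3 mol
From the 1:2 ratio, n(As2O3) in each aliquot = 1/2 × 2.28 × 10^-3 = 1.14 × 10^-3 mol
n(As2O3) in the whole flask = 1.14 × 10^-3 × 250.0/25.0 = 0.0114 mol
mass of As2O3 = 0.0114 × 197.84 = 2.25 g
% As2O3 = 2.25 / 3.99 × 100 = 56.4 %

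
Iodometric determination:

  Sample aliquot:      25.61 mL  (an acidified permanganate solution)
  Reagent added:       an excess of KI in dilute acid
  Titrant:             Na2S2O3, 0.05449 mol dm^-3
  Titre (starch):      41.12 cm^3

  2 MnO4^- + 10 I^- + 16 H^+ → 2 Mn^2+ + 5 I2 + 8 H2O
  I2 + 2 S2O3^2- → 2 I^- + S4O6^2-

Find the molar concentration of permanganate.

0.01750 mol/L

n(S2O3^2-) = 0.04112 × 0.05449 = 2.241 × 10^-3 mol
n(I2) = n(S2O3^2-)/2 = 1.120 × 10^-3 mol
From the 2:5 ratio, n(MnO4^-) in the aliquot = 2/5 × 1.120 × 10^-3 = 4.481 × 10^-4 mol
[MnO4^-] = 4.481 × 10^-4 / 0.02561 = 0.01750 mol/L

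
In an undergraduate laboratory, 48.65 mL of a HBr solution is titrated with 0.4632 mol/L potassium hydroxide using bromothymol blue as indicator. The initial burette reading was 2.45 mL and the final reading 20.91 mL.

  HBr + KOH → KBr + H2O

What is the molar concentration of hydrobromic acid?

n(KOH) = 0.01846 L × 0.4632 mol/L = 8.551 × 10^-3 mol
n(HBr) = 8.551 × 10^-3 mol (1:1 mole ratio)
[HBr] = 8.551 × 10^-3 mol / 0.04865 L = 0.1758 mol/L

0.1758 mol/L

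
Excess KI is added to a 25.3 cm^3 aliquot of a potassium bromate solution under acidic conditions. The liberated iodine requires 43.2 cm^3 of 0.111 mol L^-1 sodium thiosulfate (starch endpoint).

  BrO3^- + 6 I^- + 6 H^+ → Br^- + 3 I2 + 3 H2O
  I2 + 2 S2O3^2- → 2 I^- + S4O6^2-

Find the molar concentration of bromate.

n(S2O3^2-) = 0.0432 × 0.111 = 4.80 × 10^-3 mol
n(I2) = n(S2O3^2-)/2 = 2.40 × 10^-3 mol
From the 1:3 ratio, n(BrO3^-) in the aliquot = 1/3 × 2.40 × 10^-3 = 7.99 × 10^-4 mol
[BrO3^-] = 7.99 × 10^-4 / 0.0253 = 0.0316 mol/L

0.0316 mol/L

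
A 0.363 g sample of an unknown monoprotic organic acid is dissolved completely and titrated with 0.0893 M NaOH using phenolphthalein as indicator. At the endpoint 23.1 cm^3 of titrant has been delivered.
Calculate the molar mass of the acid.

176 g/mol

n(NaOH) = 0.0231 L × 0.0893 mol/L = 2.06 × 10^-3 mol
n(HA) = 2.06 × 10^-3 mol (1:1 ratio)
M = m / n = 0.363 g / 2.06 × 10^-3 mol = 176 g/mol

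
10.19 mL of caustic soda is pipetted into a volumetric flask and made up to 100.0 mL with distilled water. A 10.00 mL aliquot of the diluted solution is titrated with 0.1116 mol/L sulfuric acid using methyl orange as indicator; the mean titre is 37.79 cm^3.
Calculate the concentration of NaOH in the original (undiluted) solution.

8.277 mol/L

2 NaOH + H2SO4 → Na2SO4 + 2 H2O
n(H2SO4) = 0.03779 × 0.1116 = 4.217 × 10^-3 mol
From the 2:1 ratio, n(NaOH) in the aliquot = 2/1 × 4.217 × 10^-3 = 8.435 × 10^-3 mol
[NaOH]_dilute = 8.435 × 10^-3 / 0.01000 = 0.8435 mol/L
Dilution factor = 100.0 / 10.19 = 9.814
[NaOH]_stock = 0.8435 × 9.814 = 8.277 mol/L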